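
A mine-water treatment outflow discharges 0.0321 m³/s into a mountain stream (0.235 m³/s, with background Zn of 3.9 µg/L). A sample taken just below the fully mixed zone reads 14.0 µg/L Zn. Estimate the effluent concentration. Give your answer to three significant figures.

87.9 µg/L

Mass balance: 0.2350·3.900 + 0.03210·Cₑ = 0.2671·14.00
→ Cₑ = (0.2671·14.00 − 0.2350·3.900) / 0.03210 = 87.94 µg/L.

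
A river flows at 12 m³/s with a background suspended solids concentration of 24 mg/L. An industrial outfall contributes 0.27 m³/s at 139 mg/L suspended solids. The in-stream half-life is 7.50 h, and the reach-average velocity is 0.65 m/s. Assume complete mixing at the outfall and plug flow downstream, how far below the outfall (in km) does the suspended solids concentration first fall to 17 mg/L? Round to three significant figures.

11.3 km

Flow-weighted average: C = (12.00·24.00 + 0.2700·139.0) / 12.27 = 325.5/12.27 = 26.53 mg/L.
Half-life 7.50 h → k = ln 2 / 7.50 = 0.09242 h⁻¹ = 2.218 d⁻¹.
Set 26.53·exp(−k·t) = 17 → t = ln(26.53/17)/k = 17340 s = 4.816 h.
Distance = v·t = 0.65·17340 = 11270 m = 11.27 km.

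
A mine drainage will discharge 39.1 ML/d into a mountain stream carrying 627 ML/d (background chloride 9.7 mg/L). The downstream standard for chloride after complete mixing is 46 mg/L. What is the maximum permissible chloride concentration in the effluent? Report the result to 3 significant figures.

628 mg/L

At the limit, (Qr·Cr + Qe·Cₑ)/(Qr + Qe) = 46:
Cₑ = (666.1·46 − 627.0·9.700) / 39.10 = 628.1 mg/L.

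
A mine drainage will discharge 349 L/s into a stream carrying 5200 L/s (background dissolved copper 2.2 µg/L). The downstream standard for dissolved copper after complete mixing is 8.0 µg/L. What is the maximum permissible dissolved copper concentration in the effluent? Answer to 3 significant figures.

At the limit, (Qr·Cr + Qe·Cₑ)/(Qr + Qe) = 8.0:
Cₑ = (5549·8.0 − 5200·2.200) / 349.0 = 94.42 µg/L.

94.4 µg/L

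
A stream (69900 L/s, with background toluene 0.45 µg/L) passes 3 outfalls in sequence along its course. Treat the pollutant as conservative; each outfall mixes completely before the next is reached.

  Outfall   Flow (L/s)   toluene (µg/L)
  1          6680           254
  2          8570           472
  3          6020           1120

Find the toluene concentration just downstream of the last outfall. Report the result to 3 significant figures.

Below outfall 1: Q → 76580 L/s, C = (69900·0.4500 + 6680·254.0)/76580 = 22.57 µg/L.
Below outfall 2: Q → 85150 L/s, C = (76580·22.57 + 8570·472.0)/85150 = 67.80 µg/L.
Below outfall 3: Q → 91170 L/s, C = (85150·67.80 + 6020·1120)/91170 = 137.3 µg/L.

137 µg/L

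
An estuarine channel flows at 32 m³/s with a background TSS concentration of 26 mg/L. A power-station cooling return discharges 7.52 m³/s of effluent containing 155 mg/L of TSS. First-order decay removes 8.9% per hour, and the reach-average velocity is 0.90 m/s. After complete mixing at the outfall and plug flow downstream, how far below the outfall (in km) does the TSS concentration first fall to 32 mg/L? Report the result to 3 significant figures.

After mixing, C = (32.00·26.00 + 7.520·155.0) / 39.52 = 1998/39.52 = 50.55 mg/L.
8.9%/h lost → k = −ln(1 − 0.089) = 0.09321 h⁻¹.
Set 50.55·exp(−k·t) = 32 → t = ln(50.55/32)/k = 17660 s = 4.904 h.
Distance = v·t = 0.90·17660 = 15890 m = 15.89 km.

15.9 km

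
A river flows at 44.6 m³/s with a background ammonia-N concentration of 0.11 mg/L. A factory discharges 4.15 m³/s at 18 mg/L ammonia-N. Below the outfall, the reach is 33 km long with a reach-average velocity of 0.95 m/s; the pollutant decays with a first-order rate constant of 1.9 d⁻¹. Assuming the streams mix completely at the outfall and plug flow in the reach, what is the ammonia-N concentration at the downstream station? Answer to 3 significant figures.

Conservation of mass: C = (44.60·0.1100 + 4.150·18.00) / 48.75 = 79.61/48.75 = 1.633 mg/L.
Travel time t = 33·1000 / 0.95 = 34740 s = 9.649 h.
After decay, C = 1.633 × e^(−kt) = 1.633 × 0.4659 = 0.7607 mg/L.

0.761 mg/L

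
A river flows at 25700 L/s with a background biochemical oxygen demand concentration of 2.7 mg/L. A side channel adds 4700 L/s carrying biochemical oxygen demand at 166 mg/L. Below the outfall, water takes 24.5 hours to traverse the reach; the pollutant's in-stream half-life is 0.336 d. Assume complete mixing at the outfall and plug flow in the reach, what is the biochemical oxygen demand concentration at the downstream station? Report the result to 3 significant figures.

3.40 mg/L

Flow-weighted average: C = (25700·2.700 + 4700·166.0) / 30400 = 849600/30400 = 27.95 mg/L.
Half-life 0.336 d → k = ln 2 / 0.336 = 2.063 d⁻¹.
Applying C = C₀e^(−kt): 27.95 × 0.1217 = 3.402 mg/L.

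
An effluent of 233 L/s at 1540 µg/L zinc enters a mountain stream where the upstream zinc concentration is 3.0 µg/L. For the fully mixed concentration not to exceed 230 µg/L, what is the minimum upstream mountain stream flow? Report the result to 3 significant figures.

Set C_mix = 230: (Q·3.000 + 233.0·1540) / (Q + 233.0) = 230
→ Q = 233.0·(1540 − 230)/(230 − 3.000) = 1345 L/s.

1340 L/s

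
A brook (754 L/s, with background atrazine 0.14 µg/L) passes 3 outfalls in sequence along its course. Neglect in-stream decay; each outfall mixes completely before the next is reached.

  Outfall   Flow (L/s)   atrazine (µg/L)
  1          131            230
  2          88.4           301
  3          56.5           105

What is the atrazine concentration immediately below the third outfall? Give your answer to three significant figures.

61.0 µg/L

Below outfall 1: Q → 885.0 L/s, C = (754.0·0.1400 + 131.0·230.0)/885.0 = 34.16 µg/L.
Below outfall 2: Q → 973.4 L/s, C = (885.0·34.16 + 88.40·301.0)/973.4 = 58.40 µg/L.
Below outfall 3: Q → 1030 L/s, C = (973.4·58.40 + 56.50·105.0)/1030 = 60.95 µg/L.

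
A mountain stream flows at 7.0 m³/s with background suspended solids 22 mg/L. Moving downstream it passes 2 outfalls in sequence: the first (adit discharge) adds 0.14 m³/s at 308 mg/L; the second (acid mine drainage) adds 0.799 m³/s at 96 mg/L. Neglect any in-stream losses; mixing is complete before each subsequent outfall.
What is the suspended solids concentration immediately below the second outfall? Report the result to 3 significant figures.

34.5 mg/L

After outfall 1: Q = 7.000 + 0.1400 = 7.140 m³/s; C = (7.000·22.00 + 0.1400·308.0)/7.140 = 27.61 mg/L.
After outfall 2: Q = 7.140 + 0.7990 = 7.939 m³/s; C = (7.140·27.61 + 0.7990·96.00)/7.939 = 34.49 mg/L.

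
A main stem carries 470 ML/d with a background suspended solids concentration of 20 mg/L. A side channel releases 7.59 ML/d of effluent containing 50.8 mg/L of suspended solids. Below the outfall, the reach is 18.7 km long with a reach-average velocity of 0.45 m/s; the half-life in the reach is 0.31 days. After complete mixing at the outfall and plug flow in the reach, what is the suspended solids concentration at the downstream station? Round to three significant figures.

Mass balance: C = (470.0·20.00 + 7.590·50.80) / 477.6 = 9786/477.6 = 20.49 mg/L.
Travel time t = 18.7·1000 / 0.45 = 41560 s = 11.54 h.
Half-life 0.31 d → k = ln 2 / 0.31 = 2.236 d⁻¹.
First-order decay: C = 20.49·exp(−k·t) = 20.49·0.3412 = 6.990 mg/L.

6.99 mg/L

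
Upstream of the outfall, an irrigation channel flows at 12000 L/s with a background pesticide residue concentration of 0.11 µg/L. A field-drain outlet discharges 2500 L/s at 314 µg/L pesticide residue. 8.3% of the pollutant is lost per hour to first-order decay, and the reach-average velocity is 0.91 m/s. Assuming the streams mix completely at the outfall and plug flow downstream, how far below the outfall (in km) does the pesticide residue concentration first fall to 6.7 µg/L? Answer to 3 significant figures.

79.1 km

After mixing, C = (12000·0.1100 + 2500·314.0) / 14500 = 786300/14500 = 54.23 µg/L.
8.3%/h lost → k = −ln(1 − 0.083) = 0.08665 h⁻¹.
Set 54.23·exp(−k·t) = 6.7 → t = ln(54.23/6.7)/k = 86880 s = 24.13 h.
Distance = v·t = 0.91·86880 = 79060 m = 79.06 km.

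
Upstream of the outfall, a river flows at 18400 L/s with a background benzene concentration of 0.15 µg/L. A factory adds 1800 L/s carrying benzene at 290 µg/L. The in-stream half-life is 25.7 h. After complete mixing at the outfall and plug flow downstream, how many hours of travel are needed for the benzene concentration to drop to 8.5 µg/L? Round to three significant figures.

Mass balance: C = (18400·0.1500 + 1800·290.0) / 20200 = 524800/20200 = 25.98 µg/L.
Half-life 25.7 h → k = ln 2 / 25.7 = 0.02697 h⁻¹ = 0.6473 d⁻¹.
25.98·exp(−k·t) = 8.5 → t = ln(25.98/8.5)/k = 149100 s = 41.42 h.

41.4 h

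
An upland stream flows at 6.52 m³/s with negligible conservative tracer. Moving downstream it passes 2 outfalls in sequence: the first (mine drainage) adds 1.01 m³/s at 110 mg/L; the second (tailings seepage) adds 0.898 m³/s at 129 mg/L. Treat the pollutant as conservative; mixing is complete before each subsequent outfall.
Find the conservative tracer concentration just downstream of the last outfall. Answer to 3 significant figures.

26.9 mg/L

After outfall 1: Q = 6.520 + 1.010 = 7.530 m³/s; C = (6.520·0 + 1.010·110.0)/7.530 = 14.75 mg/L.
After outfall 2: Q = 7.530 + 0.8980 = 8.428 m³/s; C = (7.530·14.75 + 0.8980·129.0)/8.428 = 26.93 mg/L.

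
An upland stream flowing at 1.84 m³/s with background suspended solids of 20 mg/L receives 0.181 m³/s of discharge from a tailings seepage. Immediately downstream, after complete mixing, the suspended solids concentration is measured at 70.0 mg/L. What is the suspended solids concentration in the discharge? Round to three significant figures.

Mass balance: 1.840·20.00 + 0.1810·Cₑ = 2.021·70.00
→ Cₑ = (2.021·70.00 − 1.840·20.00) / 0.1810 = 578.3 mg/L.

578 mg/L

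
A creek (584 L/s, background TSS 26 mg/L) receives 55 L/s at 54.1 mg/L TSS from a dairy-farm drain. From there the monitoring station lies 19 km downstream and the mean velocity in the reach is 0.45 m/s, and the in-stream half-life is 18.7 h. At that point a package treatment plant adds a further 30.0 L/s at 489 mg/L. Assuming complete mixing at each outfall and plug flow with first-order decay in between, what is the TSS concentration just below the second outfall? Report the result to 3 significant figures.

39.5 mg/L

Mixed concentration C = ΣQC/ΣQ = (584.0·26.00 + 55.00·54.10) / 639.0 = 18160/639.0 = 28.42 mg/L; combined flow 639.0 L/s.
Travel time t = 19·1000 / 0.45 = 42220 s = 11.73 h.
Half-life 18.7 h → k = ln 2 / 18.7 = 0.03707 h⁻¹ = 0.8896 d⁻¹.
Decay over the reach: 28.42·exp(−kt) = 28.42·0.6474 = 18.40 mg/L.
Second outfall: C = (639.0·18.40 + 30.00·489.0)/669.0 = 39.50 mg/L.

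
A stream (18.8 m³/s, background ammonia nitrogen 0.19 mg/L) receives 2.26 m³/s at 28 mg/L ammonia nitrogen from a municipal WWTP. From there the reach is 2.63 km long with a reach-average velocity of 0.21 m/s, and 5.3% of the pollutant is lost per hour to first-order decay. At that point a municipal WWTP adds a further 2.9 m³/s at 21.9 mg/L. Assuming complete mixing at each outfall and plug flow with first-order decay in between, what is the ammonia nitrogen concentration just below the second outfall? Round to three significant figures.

Flow-weighted average: C = (18.80·0.1900 + 2.260·28.00) / 21.06 = 66.85/21.06 = 3.174 mg/L; combined flow 21.06 m³/s.
Travel time t = 2.63·1000 / 0.21 = 12520 s = 3.479 h.
5.3%/h lost → k = −ln(1 − 0.053) = 0.05446 h⁻¹.
Applying C = C₀e^(−kt): 3.174 × 0.8274 = 2.627 mg/L.
Second outfall: C = (21.06·2.627 + 2.900·21.90)/23.96 = 4.959 mg/L.

4.96 mg/L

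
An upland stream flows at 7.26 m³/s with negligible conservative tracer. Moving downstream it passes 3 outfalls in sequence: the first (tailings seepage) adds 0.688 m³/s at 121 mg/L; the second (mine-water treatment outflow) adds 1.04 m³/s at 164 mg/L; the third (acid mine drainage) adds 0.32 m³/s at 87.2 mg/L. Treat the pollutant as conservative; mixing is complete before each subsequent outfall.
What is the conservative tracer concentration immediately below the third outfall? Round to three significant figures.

30.3 mg/L

Below outfall 1: Q → 7.948 m³/s, C = (7.260·0 + 0.6880·121.0)/7.948 = 10.47 mg/L.
Below outfall 2: Q → 8.988 m³/s, C = (7.948·10.47 + 1.040·164.0)/8.988 = 28.24 mg/L.
Below outfall 3: Q → 9.308 m³/s, C = (8.988·28.24 + 0.3200·87.20)/9.308 = 30.27 mg/L.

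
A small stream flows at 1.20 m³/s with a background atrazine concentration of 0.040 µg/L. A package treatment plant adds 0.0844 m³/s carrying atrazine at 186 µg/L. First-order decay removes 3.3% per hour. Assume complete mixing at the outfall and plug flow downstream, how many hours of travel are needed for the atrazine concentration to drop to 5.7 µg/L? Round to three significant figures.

After mixing, C = (1.200·0.04000 + 0.08440·186.0) / 1.284 = 15.75/1.284 = 12.26 µg/L.
3.3%/h lost → k = −ln(1 − 0.033) = 0.03356 h⁻¹.
12.26·exp(−k·t) = 5.7 → t = ln(12.26/5.7)/k = 82160 s = 22.82 h.

22.8 h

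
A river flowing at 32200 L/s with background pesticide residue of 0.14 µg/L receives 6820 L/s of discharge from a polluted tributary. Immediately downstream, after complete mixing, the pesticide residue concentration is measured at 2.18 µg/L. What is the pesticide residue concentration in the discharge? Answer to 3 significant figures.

Mass balance: 32200·0.1400 + 6820·Cₑ = 39020·2.180
→ Cₑ = (39020·2.180 − 32200·0.1400) / 6820 = 11.81 µg/L.

11.8 µg/L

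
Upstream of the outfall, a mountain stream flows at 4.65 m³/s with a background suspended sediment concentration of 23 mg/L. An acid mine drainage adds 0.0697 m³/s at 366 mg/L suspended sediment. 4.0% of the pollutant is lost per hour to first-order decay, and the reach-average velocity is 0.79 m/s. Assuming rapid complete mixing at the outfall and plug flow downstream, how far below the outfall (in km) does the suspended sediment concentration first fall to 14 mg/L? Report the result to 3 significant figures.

48.5 km

Mixed concentration C = ΣQC/ΣQ = (4.650·23.00 + 0.06970·366.0) / 4.720 = 132.5/4.720 = 28.07 mg/L.
4.0%/h lost → k = −ln(1 − 0.04) = 0.04082 h⁻¹.
Set 28.07·exp(−k·t) = 14 → t = ln(28.07/14)/k = 61330 s = 17.04 h.
Distance = v·t = 0.79·61330 = 48450 m = 48.45 km.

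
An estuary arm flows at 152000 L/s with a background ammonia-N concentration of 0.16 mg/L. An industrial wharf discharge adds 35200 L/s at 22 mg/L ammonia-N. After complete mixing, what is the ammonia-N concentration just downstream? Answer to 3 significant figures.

4.27 mg/L

After mixing, C = (152000·0.1600 + 35200·22.00) / 187200 = 798700/187200 = 4.267 mg/L.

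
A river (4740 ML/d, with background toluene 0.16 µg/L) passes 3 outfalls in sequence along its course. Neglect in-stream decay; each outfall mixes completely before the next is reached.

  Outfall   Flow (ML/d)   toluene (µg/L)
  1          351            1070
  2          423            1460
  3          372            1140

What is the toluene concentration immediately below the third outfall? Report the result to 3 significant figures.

Below outfall 1: Q → 5091 ML/d, C = (4740·0.1600 + 351.0·1070)/5091 = 73.92 µg/L.
Below outfall 2: Q → 5514 ML/d, C = (5091·73.92 + 423.0·1460)/5514 = 180.3 µg/L.
Below outfall 3: Q → 5886 ML/d, C = (5514·180.3 + 372.0·1140)/5886 = 240.9 µg/L.

241 µg/L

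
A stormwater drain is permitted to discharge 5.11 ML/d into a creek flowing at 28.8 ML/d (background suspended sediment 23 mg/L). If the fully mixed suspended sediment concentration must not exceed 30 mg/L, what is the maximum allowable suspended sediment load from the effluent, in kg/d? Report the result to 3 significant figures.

355 kg/d

Mass balance at the limit: 28.80·23.00 + 5.110·Cₑ = 33.91·30 → Cₑ = 69.45 mg/L.
5.110 ML/d = 0.05914 m³/s. Load = 0.05914 m³/s × 69.45 g/m³ × 86 400 s/d = 354.9 kg/d.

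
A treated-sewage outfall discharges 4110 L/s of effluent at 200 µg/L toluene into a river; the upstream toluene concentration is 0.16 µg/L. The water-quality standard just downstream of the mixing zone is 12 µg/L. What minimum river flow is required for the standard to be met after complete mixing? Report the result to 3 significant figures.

Set C_mix = 12: (Q·0.1600 + 4110·200.0) / (Q + 4110) = 12
→ Q = 4110·(200.0 − 12)/(12 − 0.1600) = 65260 L/s.

65300 L/s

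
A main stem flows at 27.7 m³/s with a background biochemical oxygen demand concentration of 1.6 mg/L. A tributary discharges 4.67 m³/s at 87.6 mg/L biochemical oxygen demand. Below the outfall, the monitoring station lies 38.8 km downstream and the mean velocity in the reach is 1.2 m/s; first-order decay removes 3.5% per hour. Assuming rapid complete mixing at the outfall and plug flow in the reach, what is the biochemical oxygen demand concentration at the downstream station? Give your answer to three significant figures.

10.2 mg/L

Flow-weighted average: C = (27.70·1.600 + 4.670·87.60) / 32.37 = 453.4/32.37 = 14.01 mg/L.
Travel time t = 38.8·1000 / 1.2 = 32330 s = 8.981 h.
3.5%/h lost → k = −ln(1 − 0.035) = 0.03563 h⁻¹.
Decay over the reach: 14.01·exp(−kt) = 14.01·0.7262 = 10.17 mg/L.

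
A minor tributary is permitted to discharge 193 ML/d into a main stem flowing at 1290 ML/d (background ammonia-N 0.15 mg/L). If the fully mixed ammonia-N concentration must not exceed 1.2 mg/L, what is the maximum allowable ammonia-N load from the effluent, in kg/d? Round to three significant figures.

1590 kg/d

Mass balance at the limit: 1290·0.1500 + 193.0·Cₑ = 1483·1.2 → Cₑ = 8.218 mg/L.
193.0 ML/d = 2.234 m³/s. Load = 2.234 m³/s × 8.218 g/m³ × 86 400 s/d = 1586 kg/d.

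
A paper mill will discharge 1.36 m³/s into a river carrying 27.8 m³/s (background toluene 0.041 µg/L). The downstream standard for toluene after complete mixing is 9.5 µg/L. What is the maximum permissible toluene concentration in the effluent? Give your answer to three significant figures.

At the limit, (Qr·Cr + Qe·Cₑ)/(Qr + Qe) = 9.5:
Cₑ = (29.16·9.5 − 27.80·0.04100) / 1.360 = 202.9 µg/L.

203 µg/L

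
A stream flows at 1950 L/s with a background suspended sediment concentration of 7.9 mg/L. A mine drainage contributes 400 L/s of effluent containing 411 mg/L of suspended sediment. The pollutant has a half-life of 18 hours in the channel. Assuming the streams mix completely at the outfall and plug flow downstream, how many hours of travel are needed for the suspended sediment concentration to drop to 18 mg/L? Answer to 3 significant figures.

37.6 h

Conservation of mass: C = (1950·7.900 + 400.0·411.0) / 2350 = 179800/2350 = 76.51 mg/L.
Half-life 18 h → k = ln 2 / 18 = 0.03851 h⁻¹ = 0.9242 d⁻¹.
76.51·exp(−k·t) = 18 → t = ln(76.51/18)/k = 135300 s = 37.58 h.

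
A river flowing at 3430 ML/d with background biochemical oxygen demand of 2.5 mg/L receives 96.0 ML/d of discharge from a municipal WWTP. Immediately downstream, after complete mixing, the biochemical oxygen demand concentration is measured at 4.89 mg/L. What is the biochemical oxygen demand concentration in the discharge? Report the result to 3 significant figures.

90.3 mg/L

Mass balance: 3430·2.500 + 96.00·Cₑ = 3526·4.890
→ Cₑ = (3526·4.890 − 3430·2.500) / 96.00 = 90.28 mg/L.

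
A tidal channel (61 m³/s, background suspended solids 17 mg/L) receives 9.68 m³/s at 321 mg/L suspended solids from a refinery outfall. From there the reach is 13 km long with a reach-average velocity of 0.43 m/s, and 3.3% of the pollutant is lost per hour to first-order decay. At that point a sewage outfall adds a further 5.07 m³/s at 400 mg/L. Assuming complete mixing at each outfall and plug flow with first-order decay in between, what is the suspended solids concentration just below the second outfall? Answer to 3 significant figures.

Mixed concentration C = ΣQC/ΣQ = (61.00·17.00 + 9.680·321.0) / 70.68 = 4144/70.68 = 58.63 mg/L; combined flow 70.68 m³/s.
Travel time t = 13·1000 / 0.43 = 30230 s = 8.398 h.
3.3%/h lost → k = −ln(1 − 0.033) = 0.03356 h⁻¹.
Applying C = C₀e^(−kt): 58.63 × 0.7544 = 44.23 mg/L.
At the second outfall, C = (70.68·44.23 + 5.070·400.0) / (70.68 + 5.070) = 68.05 mg/L.

68.0 mg/L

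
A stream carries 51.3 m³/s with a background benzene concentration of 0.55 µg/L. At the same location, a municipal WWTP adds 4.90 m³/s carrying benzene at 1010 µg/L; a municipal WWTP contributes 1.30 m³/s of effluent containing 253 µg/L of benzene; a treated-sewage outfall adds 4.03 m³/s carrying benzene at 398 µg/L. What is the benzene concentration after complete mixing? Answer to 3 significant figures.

After mixing, C = (51.30·0.5500 + 4.900·1010 + 1.300·253.0 + 4.030·398.0) / 61.53 = 6910/61.53 = 112.3 µg/L.

112 µg/L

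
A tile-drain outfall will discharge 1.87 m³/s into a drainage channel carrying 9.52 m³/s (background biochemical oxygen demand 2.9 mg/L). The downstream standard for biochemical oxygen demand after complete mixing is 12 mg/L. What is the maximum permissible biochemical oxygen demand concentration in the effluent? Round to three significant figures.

At the limit, (Qr·Cr + Qe·Cₑ)/(Qr + Qe) = 12:
Cₑ = (11.39·12 − 9.520·2.900) / 1.870 = 58.33 mg/L.

58.3 mg/L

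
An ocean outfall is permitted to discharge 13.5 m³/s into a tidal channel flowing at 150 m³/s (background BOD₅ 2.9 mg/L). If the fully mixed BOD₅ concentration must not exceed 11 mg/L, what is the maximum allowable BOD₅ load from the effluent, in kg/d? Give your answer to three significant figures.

Mass balance at the limit: 150.0·2.900 + 13.50·Cₑ = 163.5·11 → Cₑ = 101.0 mg/L.
Load = 13.50 m³/s × 101.0 g/m³ × 86 400 s/d = 117800 kg/d.

118000 kg/d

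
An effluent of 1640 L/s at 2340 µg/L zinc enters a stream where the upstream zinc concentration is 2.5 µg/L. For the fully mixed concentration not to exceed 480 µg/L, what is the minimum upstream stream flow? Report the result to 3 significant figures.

6390 L/s

Set C_mix = 480: (Q·2.500 + 1640·2340) / (Q + 1640) = 480
→ Q = 1640·(2340 − 480)/(480 − 2.500) = 6388 L/s.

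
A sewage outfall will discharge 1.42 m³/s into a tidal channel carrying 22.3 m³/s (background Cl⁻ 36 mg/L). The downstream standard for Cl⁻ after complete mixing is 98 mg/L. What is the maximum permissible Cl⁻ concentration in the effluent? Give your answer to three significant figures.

At the limit, (Qr·Cr + Qe·Cₑ)/(Qr + Qe) = 98:
Cₑ = (23.72·98 − 22.30·36.00) / 1.420 = 1072 mg/L.

1070 mg/L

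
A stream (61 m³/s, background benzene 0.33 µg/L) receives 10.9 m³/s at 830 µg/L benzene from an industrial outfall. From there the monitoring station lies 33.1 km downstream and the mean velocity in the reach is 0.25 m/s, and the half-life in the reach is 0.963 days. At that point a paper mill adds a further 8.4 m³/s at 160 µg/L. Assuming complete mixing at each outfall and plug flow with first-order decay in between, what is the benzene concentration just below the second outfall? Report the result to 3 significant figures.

Flow-weighted average: C = (61.00·0.3300 + 10.90·830.0) / 71.90 = 9067/71.90 = 126.1 µg/L; combined flow 71.90 m³/s.
Travel time t = 33.1·1000 / 0.25 = 132400 s = 36.78 h.
Half-life 0.963 d → k = ln 2 / 0.963 = 0.7198 d⁻¹.
Decay over the reach: 126.1·exp(−kt) = 126.1·0.3319 = 41.85 µg/L.
Second outfall: C = (71.90·41.85 + 8.400·160.0)/80.30 = 54.21 µg/L.

54.2 µg/L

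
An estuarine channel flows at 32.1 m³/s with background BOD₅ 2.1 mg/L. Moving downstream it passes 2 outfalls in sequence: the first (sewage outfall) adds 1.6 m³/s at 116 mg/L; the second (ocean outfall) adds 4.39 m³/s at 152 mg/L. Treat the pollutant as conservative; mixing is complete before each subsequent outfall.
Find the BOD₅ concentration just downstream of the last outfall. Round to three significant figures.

Below outfall 1: Q → 33.70 m³/s, C = (32.10·2.100 + 1.600·116.0)/33.70 = 7.508 mg/L.
Below outfall 2: Q → 38.09 m³/s, C = (33.70·7.508 + 4.390·152.0)/38.09 = 24.16 mg/L.

24.2 mg/L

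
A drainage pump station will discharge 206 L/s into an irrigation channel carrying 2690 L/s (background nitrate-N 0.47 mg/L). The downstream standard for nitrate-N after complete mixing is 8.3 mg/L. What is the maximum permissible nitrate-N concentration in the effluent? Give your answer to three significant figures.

111 mg/L

At the limit, (Qr·Cr + Qe·Cₑ)/(Qr + Qe) = 8.3:
Cₑ = (2896·8.3 − 2690·0.4700) / 206.0 = 110.5 mg/L.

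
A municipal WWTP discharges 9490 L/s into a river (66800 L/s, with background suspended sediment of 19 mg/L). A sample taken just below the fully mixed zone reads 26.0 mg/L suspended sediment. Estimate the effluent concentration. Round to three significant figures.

75.3 mg/L

Mass balance: 66800·19.00 + 9490·Cₑ = 76290·26.00
→ Cₑ = (76290·26.00 − 66800·19.00) / 9490 = 75.27 mg/L.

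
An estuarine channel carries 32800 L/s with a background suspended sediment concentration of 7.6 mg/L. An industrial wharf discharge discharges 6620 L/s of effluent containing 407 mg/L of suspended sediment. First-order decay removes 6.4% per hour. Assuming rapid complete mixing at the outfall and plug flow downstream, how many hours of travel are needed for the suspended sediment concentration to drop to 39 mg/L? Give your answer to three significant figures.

Conservation of mass: C = (32800·7.600 + 6620·407.0) / 39420 = 2944000/39420 = 74.67 mg/L.
6.4%/h lost → k = −ln(1 − 0.064) = 0.06614 h⁻¹.
74.67·exp(−k·t) = 39 → t = ln(74.67/39)/k = 35360 s = 9.821 h.

9.82 h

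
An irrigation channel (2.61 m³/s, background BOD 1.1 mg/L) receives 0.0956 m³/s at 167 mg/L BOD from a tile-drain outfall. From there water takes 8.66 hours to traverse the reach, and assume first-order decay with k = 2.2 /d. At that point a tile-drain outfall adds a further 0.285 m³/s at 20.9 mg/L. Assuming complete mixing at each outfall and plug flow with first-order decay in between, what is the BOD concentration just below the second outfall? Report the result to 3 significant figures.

4.84 mg/L

Mixed concentration C = ΣQC/ΣQ = (2.610·1.100 + 0.09560·167.0) / 2.706 = 18.84/2.706 = 6.962 mg/L; combined flow 2.706 m³/s.
Applying C = C₀e^(−kt): 6.962 × 0.4521 = 3.148 mg/L.
Second outfall: C = (2.706·3.148 + 0.2850·20.90)/2.991 = 4.839 mg/L.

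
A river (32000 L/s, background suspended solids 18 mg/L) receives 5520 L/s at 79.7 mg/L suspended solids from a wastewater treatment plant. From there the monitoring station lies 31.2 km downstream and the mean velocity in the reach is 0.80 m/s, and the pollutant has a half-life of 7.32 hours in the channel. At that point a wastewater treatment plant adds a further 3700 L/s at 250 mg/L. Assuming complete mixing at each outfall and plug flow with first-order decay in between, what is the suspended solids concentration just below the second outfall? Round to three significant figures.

Conservation of mass: C = (32000·18.00 + 5520·79.70) / 37520 = 1016000/37520 = 27.08 mg/L; combined flow 37520 L/s.
Travel time t = 31.2·1000 / 0.80 = 39000 s = 10.83 h.
Half-life 7.32 h → k = ln 2 / 7.32 = 0.09469 h⁻¹ = 2.273 d⁻¹.
After decay, C = 27.08 × e^(−kt) = 27.08 × 0.3585 = 9.707 mg/L.
Second outfall: C = (37520·9.707 + 3700·250.0)/41220 = 31.28 mg/L.

31.3 mg/L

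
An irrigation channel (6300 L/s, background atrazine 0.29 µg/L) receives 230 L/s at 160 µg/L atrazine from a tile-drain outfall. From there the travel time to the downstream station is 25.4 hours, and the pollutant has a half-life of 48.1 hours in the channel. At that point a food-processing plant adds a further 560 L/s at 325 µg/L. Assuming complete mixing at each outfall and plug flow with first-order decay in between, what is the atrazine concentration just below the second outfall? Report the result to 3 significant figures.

29.4 µg/L

Mass balance: C = (6300·0.2900 + 230.0·160.0) / 6530 = 38630/6530 = 5.915 µg/L; combined flow 6530 L/s.
Half-life 48.1 h → k = ln 2 / 48.1 = 0.01441 h⁻¹ = 0.3459 d⁻¹.
Decay over the reach: 5.915·exp(−kt) = 5.915·0.6935 = 4.102 µg/L.
At the second outfall, C = (6530·4.102 + 560.0·325.0) / (6530 + 560.0) = 29.45 µg/L.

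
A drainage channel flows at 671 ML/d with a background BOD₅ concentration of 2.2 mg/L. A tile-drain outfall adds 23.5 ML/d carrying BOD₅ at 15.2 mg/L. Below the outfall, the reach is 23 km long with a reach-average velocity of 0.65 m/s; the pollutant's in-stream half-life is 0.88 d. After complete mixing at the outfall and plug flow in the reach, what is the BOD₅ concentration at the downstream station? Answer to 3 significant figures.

After mixing, C = (671.0·2.200 + 23.50·15.20) / 694.5 = 1833/694.5 = 2.640 mg/L.
Travel time t = 23·1000 / 0.65 = 35380 s = 9.829 h.
Half-life 0.88 d → k = ln 2 / 0.88 = 0.7877 d⁻¹.
First-order decay: C = 2.640·exp(−k·t) = 2.640·0.7243 = 1.912 mg/L.

1.91 mg/L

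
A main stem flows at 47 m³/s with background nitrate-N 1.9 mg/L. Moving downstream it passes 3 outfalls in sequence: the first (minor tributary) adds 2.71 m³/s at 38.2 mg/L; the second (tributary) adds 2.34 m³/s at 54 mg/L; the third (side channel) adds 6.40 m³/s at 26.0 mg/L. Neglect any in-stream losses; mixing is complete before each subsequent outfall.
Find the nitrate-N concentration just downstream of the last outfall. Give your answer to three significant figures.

Outfall 1: combined Q = 49.71 m³/s; C = (47.00·1.900 + 2.710·38.20)/49.71 = 3.879 mg/L.
Outfall 2: combined Q = 52.05 m³/s; C = (49.71·3.879 + 2.340·54.00)/52.05 = 6.132 mg/L.
Outfall 3: combined Q = 58.45 m³/s; C = (52.05·6.132 + 6.400·26.00)/58.45 = 8.308 mg/L.

8.31 mg/L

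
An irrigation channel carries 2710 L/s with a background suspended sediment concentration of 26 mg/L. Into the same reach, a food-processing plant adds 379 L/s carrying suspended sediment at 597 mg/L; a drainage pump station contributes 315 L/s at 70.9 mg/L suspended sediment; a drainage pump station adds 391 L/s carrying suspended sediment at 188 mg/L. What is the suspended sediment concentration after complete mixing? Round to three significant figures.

Flow-weighted average: C = (2710·26.00 + 379.0·597.0 + 315.0·70.90 + 391.0·188.0) / 3795 = 392600/3795 = 103.4 mg/L.

103 mg/L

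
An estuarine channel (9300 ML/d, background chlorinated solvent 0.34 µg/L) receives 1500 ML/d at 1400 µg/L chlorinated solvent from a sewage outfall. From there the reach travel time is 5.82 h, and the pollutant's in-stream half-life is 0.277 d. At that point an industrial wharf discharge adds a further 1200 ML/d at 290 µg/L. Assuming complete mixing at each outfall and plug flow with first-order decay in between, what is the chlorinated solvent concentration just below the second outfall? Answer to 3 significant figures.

Conservation of mass: C = (9300·0.3400 + 1500·1400) / 10800 = 2103000/10800 = 194.7 µg/L; combined flow 10800 ML/d.
Half-life 0.277 d → k = ln 2 / 0.277 = 2.502 d⁻¹.
After decay, C = 194.7 × e^(−kt) = 194.7 × 0.5451 = 106.1 µg/L.
Second outfall: C = (10800·106.1 + 1200·290.0)/12000 = 124.5 µg/L.

125 µg/L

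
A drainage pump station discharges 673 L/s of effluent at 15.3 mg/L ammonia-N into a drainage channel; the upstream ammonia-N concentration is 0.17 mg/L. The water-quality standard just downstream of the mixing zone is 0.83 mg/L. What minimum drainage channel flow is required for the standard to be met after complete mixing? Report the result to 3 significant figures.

14800 L/s

Set C_mix = 0.83: (Q·0.1700 + 673.0·15.30) / (Q + 673.0) = 0.83
→ Q = 673.0·(15.30 − 0.83)/(0.83 − 0.1700) = 14760 L/s.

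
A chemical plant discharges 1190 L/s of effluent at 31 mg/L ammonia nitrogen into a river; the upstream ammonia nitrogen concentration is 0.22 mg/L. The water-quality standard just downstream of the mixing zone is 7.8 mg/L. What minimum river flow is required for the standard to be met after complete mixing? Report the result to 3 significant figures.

Set C_mix = 7.8: (Q·0.2200 + 1190·31.00) / (Q + 1190) = 7.8
→ Q = 1190·(31.00 − 7.8)/(7.8 − 0.2200) = 3642 L/s.

3640 L/s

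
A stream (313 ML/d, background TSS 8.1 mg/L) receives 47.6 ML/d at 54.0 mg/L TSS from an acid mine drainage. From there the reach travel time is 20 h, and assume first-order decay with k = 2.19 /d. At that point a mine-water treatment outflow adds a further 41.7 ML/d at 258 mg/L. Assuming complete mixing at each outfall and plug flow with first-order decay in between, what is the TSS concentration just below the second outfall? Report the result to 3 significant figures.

Mass balance: C = (313.0·8.100 + 47.60·54.00) / 360.6 = 5106/360.6 = 14.16 mg/L; combined flow 360.6 ML/d.
Applying C = C₀e^(−kt): 14.16 × 0.1612 = 2.283 mg/L.
Second outfall: C = (360.6·2.283 + 41.70·258.0)/402.3 = 28.79 mg/L.

28.8 mg/L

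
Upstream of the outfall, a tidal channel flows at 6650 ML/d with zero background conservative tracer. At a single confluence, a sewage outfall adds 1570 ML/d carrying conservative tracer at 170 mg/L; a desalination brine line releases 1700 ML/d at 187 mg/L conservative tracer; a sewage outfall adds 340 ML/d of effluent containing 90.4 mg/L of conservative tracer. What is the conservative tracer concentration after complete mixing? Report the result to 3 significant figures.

Mixed concentration C = ΣQC/ΣQ = (6650·0 + 1570·170.0 + 1700·187.0 + 340.0·90.40) / 10260 = 615500/10260 = 59.99 mg/L.

60.0 mg/L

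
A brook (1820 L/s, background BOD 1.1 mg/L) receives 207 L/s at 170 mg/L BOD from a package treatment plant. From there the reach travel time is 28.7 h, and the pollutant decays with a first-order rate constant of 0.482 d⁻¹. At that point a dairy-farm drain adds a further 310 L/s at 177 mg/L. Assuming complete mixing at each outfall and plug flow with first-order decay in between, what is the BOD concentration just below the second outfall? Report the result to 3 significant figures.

Conservation of mass: C = (1820·1.100 + 207.0·170.0) / 2027 = 37190/2027 = 18.35 mg/L; combined flow 2027 L/s.
Decay over the reach: 18.35·exp(−kt) = 18.35·0.5619 = 10.31 mg/L.
Second outfall: C = (2027·10.31 + 310.0·177.0)/2337 = 32.42 mg/L.

32.4 mg/L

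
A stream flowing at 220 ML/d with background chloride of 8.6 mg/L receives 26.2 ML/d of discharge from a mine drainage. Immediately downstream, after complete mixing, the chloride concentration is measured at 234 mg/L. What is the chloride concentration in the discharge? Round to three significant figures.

2130 mg/L

Mass balance: 220.0·8.600 + 26.20·Cₑ = 246.2·234.0
→ Cₑ = (246.2·234.0 − 220.0·8.600) / 26.20 = 2127 mg/L.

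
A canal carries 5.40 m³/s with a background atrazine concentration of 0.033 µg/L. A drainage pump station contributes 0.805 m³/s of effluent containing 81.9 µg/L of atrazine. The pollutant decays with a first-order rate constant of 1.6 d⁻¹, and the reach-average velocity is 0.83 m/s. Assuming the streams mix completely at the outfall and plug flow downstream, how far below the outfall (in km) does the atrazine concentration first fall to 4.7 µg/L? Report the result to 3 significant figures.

36.7 km

Mass balance: C = (5.400·0.03300 + 0.8050·81.90) / 6.205 = 66.11/6.205 = 10.65 µg/L.
Set 10.65·exp(−k·t) = 4.7 → t = ln(10.65/4.7)/k = 44190 s = 12.28 h.
Distance = v·t = 0.83·44190 = 36680 m = 36.68 km.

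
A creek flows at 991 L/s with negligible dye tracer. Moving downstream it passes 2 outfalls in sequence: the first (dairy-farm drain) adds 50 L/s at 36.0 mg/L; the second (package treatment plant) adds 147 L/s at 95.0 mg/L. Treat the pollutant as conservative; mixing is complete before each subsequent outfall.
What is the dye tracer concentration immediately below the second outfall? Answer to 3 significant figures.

13.3 mg/L

Below outfall 1: Q → 1041 L/s, C = (991.0·0 + 50.00·36.00)/1041 = 1.729 mg/L.
Below outfall 2: Q → 1188 L/s, C = (1041·1.729 + 147.0·95.00)/1188 = 13.27 mg/L.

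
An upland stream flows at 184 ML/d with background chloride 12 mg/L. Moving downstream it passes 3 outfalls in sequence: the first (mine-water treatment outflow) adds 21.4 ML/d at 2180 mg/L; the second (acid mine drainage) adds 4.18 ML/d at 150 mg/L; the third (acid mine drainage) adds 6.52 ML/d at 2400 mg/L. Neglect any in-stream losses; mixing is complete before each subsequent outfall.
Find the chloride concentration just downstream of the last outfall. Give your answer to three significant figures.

Outfall 1: combined Q = 205.4 ML/d; C = (184.0·12.00 + 21.40·2180)/205.4 = 237.9 mg/L.
Outfall 2: combined Q = 209.6 ML/d; C = (205.4·237.9 + 4.180·150.0)/209.6 = 236.1 mg/L.
Outfall 3: combined Q = 216.1 ML/d; C = (209.6·236.1 + 6.520·2400)/216.1 = 301.4 mg/L.

301 mg/L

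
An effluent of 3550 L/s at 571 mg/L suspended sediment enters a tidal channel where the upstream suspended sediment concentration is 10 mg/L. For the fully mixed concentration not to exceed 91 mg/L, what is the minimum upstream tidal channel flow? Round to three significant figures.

Set C_mix = 91: (Q·10.00 + 3550·571.0) / (Q + 3550) = 91
→ Q = 3550·(571.0 − 91)/(91 − 10.00) = 21040 L/s.

21000 L/s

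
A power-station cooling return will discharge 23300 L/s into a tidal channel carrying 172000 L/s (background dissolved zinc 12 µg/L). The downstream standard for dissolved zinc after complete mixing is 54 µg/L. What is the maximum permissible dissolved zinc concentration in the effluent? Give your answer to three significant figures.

364 µg/L

At the limit, (Qr·Cr + Qe·Cₑ)/(Qr + Qe) = 54:
Cₑ = (195300·54 − 172000·12.00) / 23300 = 364.0 µg/L.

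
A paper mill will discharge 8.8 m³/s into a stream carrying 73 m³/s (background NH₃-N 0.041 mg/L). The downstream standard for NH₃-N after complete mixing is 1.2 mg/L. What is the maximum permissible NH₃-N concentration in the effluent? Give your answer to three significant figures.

At the limit, (Qr·Cr + Qe·Cₑ)/(Qr + Qe) = 1.2:
Cₑ = (81.80·1.2 − 73.00·0.04100) / 8.800 = 10.81 mg/L.

10.8 mg/L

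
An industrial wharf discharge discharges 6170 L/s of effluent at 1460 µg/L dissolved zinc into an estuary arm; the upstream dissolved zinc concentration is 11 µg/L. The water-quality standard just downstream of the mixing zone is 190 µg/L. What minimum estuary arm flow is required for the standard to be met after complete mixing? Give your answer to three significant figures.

Set C_mix = 190: (Q·11.00 + 6170·1460) / (Q + 6170) = 190
→ Q = 6170·(1460 − 190)/(190 − 11.00) = 43780 L/s.

43800 L/s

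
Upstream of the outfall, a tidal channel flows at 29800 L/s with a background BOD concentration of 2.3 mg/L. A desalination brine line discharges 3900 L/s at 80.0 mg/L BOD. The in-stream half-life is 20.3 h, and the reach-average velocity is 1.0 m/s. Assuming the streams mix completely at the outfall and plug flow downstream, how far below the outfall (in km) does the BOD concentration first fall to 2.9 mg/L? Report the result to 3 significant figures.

Conservation of mass: C = (29800·2.300 + 3900·80.00) / 33700 = 380500/33700 = 11.29 mg/L.
Half-life 20.3 h → k = ln 2 / 20.3 = 0.03415 h⁻¹ = 0.8195 d⁻¹.
Set 11.29·exp(−k·t) = 2.9 → t = ln(11.29/2.9)/k = 143300 s = 39.81 h.
Distance = v·t = 1.0·143300 = 143300 m = 143.3 km.

143 km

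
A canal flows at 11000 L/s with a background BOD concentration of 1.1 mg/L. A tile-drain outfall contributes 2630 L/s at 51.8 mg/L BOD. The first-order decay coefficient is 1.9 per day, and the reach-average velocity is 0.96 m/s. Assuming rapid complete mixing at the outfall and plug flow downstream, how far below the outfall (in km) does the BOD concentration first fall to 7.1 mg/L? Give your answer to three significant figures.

Conservation of mass: C = (11000·1.100 + 2630·51.80) / 13630 = 148300/13630 = 10.88 mg/L.
Set 10.88·exp(−k·t) = 7.1 → t = ln(10.88/7.1)/k = 19420 s = 5.395 h.
Distance = v·t = 0.96·19420 = 18640 m = 18.64 km.

18.6 km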